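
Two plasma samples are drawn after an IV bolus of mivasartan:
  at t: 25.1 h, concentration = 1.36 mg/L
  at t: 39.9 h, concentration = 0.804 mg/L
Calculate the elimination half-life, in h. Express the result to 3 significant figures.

k = ln(C₁/C₂) / (t₂ − t₁) = ln(1.36/0.804) / (39.9 − 25.1)
  = 0.5256 / 14.80 = 0.03551 h⁻¹
t½ = ln2 / k = 0.693147 / 0.03551 = 19.52 h

19.5 h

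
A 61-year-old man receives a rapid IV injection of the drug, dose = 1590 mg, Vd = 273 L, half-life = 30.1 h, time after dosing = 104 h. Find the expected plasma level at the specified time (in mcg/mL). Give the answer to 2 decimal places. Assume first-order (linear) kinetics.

C₀ = Dose / Vd = 1590 / 273 = 5.824 mg/L
k = ln2 / t½ = 0.693147 / 30.1 = 0.02303 h⁻¹
C = C₀ · e^(−k·t) = 5.824 × e^(−0.02303 × 104)
  = 5.824 × 0.09116 = 0.5309 mg/L
(0.5309 mg/L = 0.5309 mcg/mL)

0.53 mcg/mL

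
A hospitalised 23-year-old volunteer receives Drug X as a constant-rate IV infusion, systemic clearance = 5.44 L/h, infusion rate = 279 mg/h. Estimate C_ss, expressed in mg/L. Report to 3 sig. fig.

51.3 mg/L

At steady state Css = R₀ / CL = 279 / 5.440 = 51.29 mg/L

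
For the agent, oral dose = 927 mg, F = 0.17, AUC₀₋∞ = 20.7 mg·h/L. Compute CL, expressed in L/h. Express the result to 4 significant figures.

CL = F·Dose / AUC = 0.17 × 927 / 20.7 = 7.613 L/h

7.613 L/h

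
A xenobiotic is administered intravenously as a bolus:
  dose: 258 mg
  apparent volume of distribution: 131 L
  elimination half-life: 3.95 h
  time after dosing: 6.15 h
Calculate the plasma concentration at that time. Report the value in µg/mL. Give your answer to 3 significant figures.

C₀ = Dose / Vd = 258.0 / 131 = 1.969 mg/L
k = ln2 / t½ = 0.693147 / 3.95 = 0.1755 h⁻¹
C = C₀ · e^(−k·t) = 1.969 × e^(−0.1755 × 6.15)
  = 1.969 × 0.3398 = 0.6691 mg/L
(0.6691 mg/L = 0.6691 µg/mL)

0.669 µg/mL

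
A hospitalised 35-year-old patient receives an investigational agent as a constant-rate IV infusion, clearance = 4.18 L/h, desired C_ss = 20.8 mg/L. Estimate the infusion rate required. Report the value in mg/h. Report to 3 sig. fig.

86.9 mg/h

At steady state, infusion rate R₀ = Css × CL = 20.8 × 4.180 = 86.94 mg/h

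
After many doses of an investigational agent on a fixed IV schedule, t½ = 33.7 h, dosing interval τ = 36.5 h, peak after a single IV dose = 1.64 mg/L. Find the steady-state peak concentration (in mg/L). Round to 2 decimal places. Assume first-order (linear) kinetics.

3.11 mg/L

k = ln2 / t½ = 0.693147 / 33.7 = 0.02057 h⁻¹
e^(−kτ) = e^(−0.02057 × 36.5) = 0.4720
Accumulation ratio R = 1 / (1 − e^(−kτ)) = 1 / (1 − 0.4720) = 1.894
Steady-state peak = C₀ × R = 1.64 × 1.894 = 3.106 mg/L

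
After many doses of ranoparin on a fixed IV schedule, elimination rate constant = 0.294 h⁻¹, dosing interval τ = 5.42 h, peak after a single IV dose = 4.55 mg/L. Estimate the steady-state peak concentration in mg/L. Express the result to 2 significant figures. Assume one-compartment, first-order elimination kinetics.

5.7 mg/L

e^(−kτ) = e^(−0.2940 × 5.42) = 0.2032
Accumulation ratio R = 1 / (1 − e^(−kτ)) = 1 / (1 − 0.2032) = 1.255
Steady-state peak = C₀ × R = 4.55 × 1.255 = 5.710 mg/L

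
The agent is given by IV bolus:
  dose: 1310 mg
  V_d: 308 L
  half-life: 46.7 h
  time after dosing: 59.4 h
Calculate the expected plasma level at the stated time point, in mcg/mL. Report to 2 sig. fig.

C₀ = Dose / Vd = 1310 / 308 = 4.253 mg/L
k = ln2 / t½ = 0.693147 / 46.7 = 0.01484 h⁻¹
C = C₀ · e^(−k·t) = 4.253 × e^(−0.01484 × 59.4)
  = 4.253 × 0.4142 = 1.762 mg/L
(1.762 mg/L = 1.762 mcg/mL)

1.8 mcg/mL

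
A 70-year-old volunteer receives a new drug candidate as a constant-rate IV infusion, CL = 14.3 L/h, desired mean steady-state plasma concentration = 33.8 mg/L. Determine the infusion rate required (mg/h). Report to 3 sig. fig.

At steady state, infusion rate R₀ = Css × CL = 33.8 × 14.30 = 483.3 mg/h

483 mg/h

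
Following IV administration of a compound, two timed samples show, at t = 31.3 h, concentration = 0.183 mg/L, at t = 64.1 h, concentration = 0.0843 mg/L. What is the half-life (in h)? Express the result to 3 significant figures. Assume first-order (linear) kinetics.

k = ln(C₁/C₂) / (t₂ − t₁) = ln(0.183/0.0843) / (64.1 − 31.3)
  = 0.7751 / 32.80 = 0.02363 h⁻¹
t½ = ln2 / k = 0.693147 / 0.02363 = 29.33 h

29.3 h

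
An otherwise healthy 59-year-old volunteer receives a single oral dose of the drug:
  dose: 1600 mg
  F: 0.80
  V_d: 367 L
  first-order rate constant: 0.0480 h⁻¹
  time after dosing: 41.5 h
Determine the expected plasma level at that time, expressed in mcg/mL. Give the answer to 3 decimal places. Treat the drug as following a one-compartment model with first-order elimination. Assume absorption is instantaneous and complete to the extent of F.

Amount reaching circulation = F × Dose = 0.80 × 1600 = 1280 mg
C₀ = F·Dose / Vd = 1280 / 367 = 3.488 mg/L
C = C₀ · e^(−k·t) = 3.488 × e^(−0.04800 × 41.5)
  = 3.488 × 0.1364 = 0.4758 mg/L
(0.4758 mg/L = 0.4758 mcg/mL)

0.476 mcg/mL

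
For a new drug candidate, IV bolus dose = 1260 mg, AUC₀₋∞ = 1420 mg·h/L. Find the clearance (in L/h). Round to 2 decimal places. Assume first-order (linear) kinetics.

0.89 L/h

CL = Dose / AUC = 1260 / 1420 = 0.8873 L/h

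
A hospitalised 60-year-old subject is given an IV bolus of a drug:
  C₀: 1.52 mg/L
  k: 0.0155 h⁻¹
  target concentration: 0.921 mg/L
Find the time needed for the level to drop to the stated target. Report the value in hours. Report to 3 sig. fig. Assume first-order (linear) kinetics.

t = ln(C₀ / C) / k = ln(1.520 / 0.921) / 0.01550
  = ln(1.650) / 0.01550 = 0.5008 / 0.01550 = 32.31 h

32.3 h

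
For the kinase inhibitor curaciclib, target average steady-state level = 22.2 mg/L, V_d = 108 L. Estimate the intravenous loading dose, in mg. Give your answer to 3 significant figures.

2400 mg

LD = Css × Vd = 22.2 × 108 = 2398 mg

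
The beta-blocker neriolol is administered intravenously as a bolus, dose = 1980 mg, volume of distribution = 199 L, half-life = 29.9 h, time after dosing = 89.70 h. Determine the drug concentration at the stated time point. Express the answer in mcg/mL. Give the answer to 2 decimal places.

C₀ = Dose / Vd = 1980 / 199 = 9.950 mg/L
k = ln2 / t½ = 0.693147 / 29.9 = 0.02318 h⁻¹
t / t½ = 89.70 / 29.9 = 3 half-lives
C = C₀ × (1/2)^3 = 9.950 × 0.1250 = 1.244 mg/L
(1.244 mg/L = 1.244 mcg/mL)

1.24 mcg/mL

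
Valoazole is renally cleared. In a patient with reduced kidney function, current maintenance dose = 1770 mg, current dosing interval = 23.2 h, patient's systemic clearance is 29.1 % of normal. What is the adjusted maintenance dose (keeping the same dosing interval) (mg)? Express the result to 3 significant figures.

To keep the same average steady-state level, dosing rate must scale with clearance.
CL ratio = 29.1 / 100 = 0.2910
New dose (same interval) = 1770 × 0.2910 = 515.1 mg

515 mg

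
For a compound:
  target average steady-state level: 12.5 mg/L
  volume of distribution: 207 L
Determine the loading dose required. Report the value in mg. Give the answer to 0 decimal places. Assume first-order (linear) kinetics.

2588 mg

LD = Css × Vd = 12.5 × 207 = 2588 mg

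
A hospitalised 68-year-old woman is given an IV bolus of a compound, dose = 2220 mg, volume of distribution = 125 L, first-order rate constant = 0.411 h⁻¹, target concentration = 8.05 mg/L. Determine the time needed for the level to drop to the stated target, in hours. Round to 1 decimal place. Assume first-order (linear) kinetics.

1.9 h

C₀ = Dose / Vd = 2220 / 125 = 17.76 mg/L
t = ln(C₀ / C) / k = ln(17.76 / 8.05) / 0.4110
  = ln(2.206) / 0.4110 = 0.7912 / 0.4110 = 1.925 h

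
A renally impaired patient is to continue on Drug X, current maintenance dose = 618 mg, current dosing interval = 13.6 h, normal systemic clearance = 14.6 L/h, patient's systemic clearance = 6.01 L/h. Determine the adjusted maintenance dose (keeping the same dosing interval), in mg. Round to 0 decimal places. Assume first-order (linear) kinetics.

254 mg

To keep the same average steady-state level, dosing rate must scale with clearance.
CL ratio = 6.01 / 14.6 = 0.4116
New dose (same interval) = 618 × 0.4116 = 254.4 mg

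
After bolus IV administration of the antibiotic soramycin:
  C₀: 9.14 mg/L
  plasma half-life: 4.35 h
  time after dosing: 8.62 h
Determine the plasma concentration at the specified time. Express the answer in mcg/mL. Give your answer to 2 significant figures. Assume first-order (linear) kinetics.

2.3 mcg/mL

k = ln2 / t½ = 0.693147 / 4.35 = 0.1593 h⁻¹
C = C₀ · e^(−k·t) = 9.140 × e^(−0.1593 × 8.62)
  = 9.140 × 0.2533 = 2.315 mg/L
(2.315 mg/L = 2.315 mcg/mL)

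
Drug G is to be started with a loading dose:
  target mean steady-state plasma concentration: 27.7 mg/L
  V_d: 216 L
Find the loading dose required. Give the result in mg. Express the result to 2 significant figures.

LD = Css × Vd = 27.7 × 216 = 5983 mg

6000 mg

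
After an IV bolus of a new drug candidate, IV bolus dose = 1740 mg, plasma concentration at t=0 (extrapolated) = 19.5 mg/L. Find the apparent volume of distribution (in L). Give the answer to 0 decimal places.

Vd = Dose / C₀ = 1740 / 19.5 = 89.23 L

89 L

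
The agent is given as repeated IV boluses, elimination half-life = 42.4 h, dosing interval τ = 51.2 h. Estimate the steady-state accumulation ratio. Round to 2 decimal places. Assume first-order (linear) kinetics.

k = ln2 / t½ = 0.693147 / 42.4 = 0.01635 h⁻¹
e^(−kτ) = e^(−0.01635 × 51.2) = 0.4330
Accumulation ratio R = 1 / (1 − e^(−kτ)) = 1 / (1 − 0.4330) = 1.764

1.76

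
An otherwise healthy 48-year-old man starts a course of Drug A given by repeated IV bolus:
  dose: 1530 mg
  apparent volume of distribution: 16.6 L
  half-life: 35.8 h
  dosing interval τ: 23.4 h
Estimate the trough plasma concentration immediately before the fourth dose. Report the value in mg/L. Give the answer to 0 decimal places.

120 mg/L

C₀ per dose = Dose / Vd = 1530 / 16.6 = 92.17 mg/L
k = ln2 / t½ = 0.693147 / 35.8 = 0.01936 h⁻¹
Fraction remaining after one interval: r = e^(−kτ) = e^(−0.01936 × 23.4) = 0.6357
Before dose 4, 3 doses have been given (aged 1τ, 2τ, 3τ).
C_trough = C₀ × (r + r² + … + r^3) = C₀ × r(1−r^3)/(1−r)
        = 92.17 × 0.6357 × (1 − 0.2569) / (1 − 0.6357) = 119.5 mg/L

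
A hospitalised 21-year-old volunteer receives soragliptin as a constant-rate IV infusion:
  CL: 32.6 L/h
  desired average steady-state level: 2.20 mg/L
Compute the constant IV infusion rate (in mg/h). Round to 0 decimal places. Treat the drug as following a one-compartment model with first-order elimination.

At steady state, infusion rate R₀ = Css × CL = 2.20 × 32.60 = 71.72 mg/h

72 mg/h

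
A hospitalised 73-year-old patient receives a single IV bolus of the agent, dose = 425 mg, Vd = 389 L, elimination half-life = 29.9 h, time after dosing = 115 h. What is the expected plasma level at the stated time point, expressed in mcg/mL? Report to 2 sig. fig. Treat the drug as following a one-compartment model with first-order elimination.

0.076 mcg/mL

C₀ = Dose / Vd = 425.0 / 389 = 1.093 mg/L
k = ln2 / t½ = 0.693147 / 29.9 = 0.02318 h⁻¹
C = C₀ · e^(−k·t) = 1.093 × e^(−0.02318 × 115)
  = 1.093 × 0.06955 = 0.07602 mg/L
(0.07602 mg/L = 0.07602 mcg/mL)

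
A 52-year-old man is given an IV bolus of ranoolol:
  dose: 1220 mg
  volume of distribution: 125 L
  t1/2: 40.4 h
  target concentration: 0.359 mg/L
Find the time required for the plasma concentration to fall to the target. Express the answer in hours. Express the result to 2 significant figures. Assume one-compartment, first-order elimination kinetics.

C₀ = Dose / Vd = 1220 / 125 = 9.760 mg/L
k = ln2 / t½ = 0.693147 / 40.4 = 0.01716 h⁻¹
t = ln(C₀ / C) / k = ln(9.760 / 0.359) / 0.01716
  = ln(27.19) / 0.01716 = 3.303 / 0.01716 = 192.5 h

190 h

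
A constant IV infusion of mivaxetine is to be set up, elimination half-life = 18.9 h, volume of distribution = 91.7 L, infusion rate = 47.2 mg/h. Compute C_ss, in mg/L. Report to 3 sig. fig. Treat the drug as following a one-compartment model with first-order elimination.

k = ln2 / t½ = 0.693147 / 18.9 = 0.03667 h⁻¹
CL = k × Vd = 0.03667 × 91.7 = 3.363 L/h
At steady state Css = R₀ / CL = 47.2 / 3.363 = 14.04 mg/L

14.0 mg/L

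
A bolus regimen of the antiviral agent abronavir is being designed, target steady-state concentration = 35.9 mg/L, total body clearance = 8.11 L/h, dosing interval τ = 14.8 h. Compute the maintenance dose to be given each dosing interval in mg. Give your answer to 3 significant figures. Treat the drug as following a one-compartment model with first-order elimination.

At steady state, Dose/τ = Css × CL.
Dose = Css × CL × τ = 35.9 × 8.110 × 14.8 = 4309 mg

4310 mg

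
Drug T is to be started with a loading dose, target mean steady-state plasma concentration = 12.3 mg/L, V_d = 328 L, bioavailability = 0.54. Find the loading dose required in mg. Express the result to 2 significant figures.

LD = Css × Vd / F = 12.3 × 328 / 0.54 = 7471 mg

7500 mg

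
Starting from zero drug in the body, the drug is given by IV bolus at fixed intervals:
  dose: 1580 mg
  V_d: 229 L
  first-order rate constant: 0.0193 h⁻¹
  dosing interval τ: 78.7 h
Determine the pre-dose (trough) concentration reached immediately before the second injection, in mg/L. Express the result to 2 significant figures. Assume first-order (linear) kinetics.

C₀ per dose = Dose / Vd = 1580 / 229 = 6.900 mg/L
Fraction remaining after one interval: r = e^(−kτ) = e^(−0.01930 × 78.7) = 0.2190
Before dose 2, 1 dose has been given (aged 1τ).
C_trough = C₀ × r = 6.900 × 0.2190 = 1.511 mg/L

1.5 mg/L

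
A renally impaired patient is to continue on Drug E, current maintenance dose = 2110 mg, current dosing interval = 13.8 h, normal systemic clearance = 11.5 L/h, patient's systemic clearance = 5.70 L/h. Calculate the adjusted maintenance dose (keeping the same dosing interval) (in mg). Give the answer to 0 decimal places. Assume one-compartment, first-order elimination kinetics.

1046 mg

To keep the same average steady-state level, dosing rate must scale with clearance.
CL ratio = 5.70 / 11.5 = 0.4957
New dose (same interval) = 2110 × 0.4957 = 1046 mg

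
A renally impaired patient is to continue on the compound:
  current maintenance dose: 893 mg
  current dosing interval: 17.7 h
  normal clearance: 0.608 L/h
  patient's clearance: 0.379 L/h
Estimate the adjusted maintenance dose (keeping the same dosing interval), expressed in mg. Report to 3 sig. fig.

To keep the same average steady-state level, dosing rate must scale with clearance.
CL ratio = 0.379 / 0.608 = 0.6234
New dose (same interval) = 893 × 0.6234 = 556.7 mg

557 mg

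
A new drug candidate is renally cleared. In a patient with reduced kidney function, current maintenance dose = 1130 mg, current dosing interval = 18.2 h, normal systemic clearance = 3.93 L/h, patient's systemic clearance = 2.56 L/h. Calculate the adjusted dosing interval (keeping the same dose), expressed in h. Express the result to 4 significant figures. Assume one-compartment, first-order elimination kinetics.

To keep the same average steady-state level, dosing rate must scale with clearance.
CL ratio = 2.56 / 3.93 = 0.6514
New interval (same dose) = 18.2 / 0.6514 = 27.94 h

27.94 h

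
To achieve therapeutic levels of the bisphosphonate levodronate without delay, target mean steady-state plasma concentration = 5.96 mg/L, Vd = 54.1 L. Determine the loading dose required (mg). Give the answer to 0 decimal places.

LD = Css × Vd = 5.96 × 54.1 = 322.4 mg

322 mg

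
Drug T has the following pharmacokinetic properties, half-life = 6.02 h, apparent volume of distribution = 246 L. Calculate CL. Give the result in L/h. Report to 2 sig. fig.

28 L/h

k = ln2 / t½ = 0.693147 / 6.02 = 0.1151 h⁻¹
CL = k × Vd = 0.1151 × 246 = 28.31 L/h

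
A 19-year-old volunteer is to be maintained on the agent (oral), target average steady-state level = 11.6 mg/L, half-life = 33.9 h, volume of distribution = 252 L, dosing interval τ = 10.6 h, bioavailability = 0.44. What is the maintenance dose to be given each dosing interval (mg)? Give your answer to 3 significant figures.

k = ln2 / t½ = 0.693147 / 33.9 = 0.02045 h⁻¹
CL = k × Vd = 0.02045 × 252 = 5.153 L/h
At steady state, F × (Dose/τ) = Css × CL.
Dose = Css × CL × τ / F = 11.6 × 5.153 × 10.6 / 0.44 = 1440 mg

1440 mg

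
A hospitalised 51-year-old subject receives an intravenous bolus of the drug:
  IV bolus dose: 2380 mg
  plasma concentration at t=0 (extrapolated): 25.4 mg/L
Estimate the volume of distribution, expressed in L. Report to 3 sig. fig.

Vd = Dose / C₀ = 2380 / 25.4 = 93.70 L

93.7 L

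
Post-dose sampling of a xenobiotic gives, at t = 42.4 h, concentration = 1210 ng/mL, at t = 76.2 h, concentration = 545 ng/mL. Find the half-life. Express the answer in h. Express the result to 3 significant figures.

29.4 h

k = ln(C₁/C₂) / (t₂ − t₁) = ln(1210/545) / (76.2 − 42.4)
  = 0.7976 / 33.80 = 0.02360 h⁻¹
t½ = ln2 / k = 0.693147 / 0.02360 = 29.37 h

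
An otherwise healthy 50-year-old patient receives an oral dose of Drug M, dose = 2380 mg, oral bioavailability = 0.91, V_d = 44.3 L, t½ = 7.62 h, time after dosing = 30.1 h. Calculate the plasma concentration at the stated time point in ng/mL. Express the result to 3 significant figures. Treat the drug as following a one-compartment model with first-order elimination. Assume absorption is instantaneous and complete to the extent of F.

3160 ng/mL

Amount reaching circulation = F × Dose = 0.91 × 2380 = 2166 mg
C₀ = F·Dose / Vd = 2166 / 44.3 = 48.89 mg/L
k = ln2 / t½ = 0.693147 / 7.62 = 0.09096 h⁻¹
C = C₀ · e^(−k·t) = 48.89 × e^(−0.09096 × 30.1)
  = 48.89 × 0.06471 = 3.164 mg/L
Convert: 3.164 mg/L × 1000 = 3164 ng/mL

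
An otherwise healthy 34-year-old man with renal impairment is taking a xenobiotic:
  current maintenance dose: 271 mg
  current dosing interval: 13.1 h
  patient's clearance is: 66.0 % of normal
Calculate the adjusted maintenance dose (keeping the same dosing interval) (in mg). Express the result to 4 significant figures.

To keep the same average steady-state level, dosing rate must scale with clearance.
CL ratio = 66.0 / 100 = 0.6600
New dose (same interval) = 271 × 0.6600 = 178.9 mg

178.9 mg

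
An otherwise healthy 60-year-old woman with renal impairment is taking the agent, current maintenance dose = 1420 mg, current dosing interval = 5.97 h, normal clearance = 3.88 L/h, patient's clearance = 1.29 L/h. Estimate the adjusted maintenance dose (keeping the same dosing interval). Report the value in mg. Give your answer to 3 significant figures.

472 mg

To keep the same average steady-state level, dosing rate must scale with clearance.
CL ratio = 1.29 / 3.88 = 0.3325
New dose (same interval) = 1420 × 0.3325 = 472.2 mg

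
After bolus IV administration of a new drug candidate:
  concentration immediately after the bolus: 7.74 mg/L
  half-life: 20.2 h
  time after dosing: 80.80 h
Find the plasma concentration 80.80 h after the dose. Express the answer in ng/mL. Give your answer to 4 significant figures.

483.8 ng/mL

k = ln2 / t½ = 0.693147 / 20.2 = 0.03431 h⁻¹
t / t½ = 80.80 / 20.2 = 4 half-lives
C = C₀ × (1/2)^4 = 7.740 × 0.06250 = 0.4838 mg/L
Convert: 0.4838 mg/L × 1000 = 483.8 ng/mL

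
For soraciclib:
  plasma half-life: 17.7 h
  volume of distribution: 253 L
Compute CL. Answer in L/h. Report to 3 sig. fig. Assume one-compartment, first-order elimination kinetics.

9.91 L/h

k = ln2 / t½ = 0.693147 / 17.7 = 0.03916 h⁻¹
CL = k × Vd = 0.03916 × 253 = 9.907 L/h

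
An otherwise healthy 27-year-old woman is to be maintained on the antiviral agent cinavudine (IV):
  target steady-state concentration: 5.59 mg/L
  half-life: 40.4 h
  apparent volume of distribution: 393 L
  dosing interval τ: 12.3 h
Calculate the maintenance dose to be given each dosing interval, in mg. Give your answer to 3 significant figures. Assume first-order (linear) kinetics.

k = ln2 / t½ = 0.693147 / 40.4 = 0.01716 h⁻¹
CL = k × Vd = 0.01716 × 393 = 6.744 L/h
At steady state, Dose/τ = Css × CL.
Dose = Css × CL × τ = 5.59 × 6.744 × 12.3 = 463.7 mg

464 mg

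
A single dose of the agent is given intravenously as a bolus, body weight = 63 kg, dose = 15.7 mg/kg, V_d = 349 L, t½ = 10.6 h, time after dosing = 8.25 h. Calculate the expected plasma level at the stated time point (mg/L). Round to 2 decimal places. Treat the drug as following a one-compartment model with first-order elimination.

1.65 mg/L

Total dose = 15.7 × 63 = 989.1 mg
C₀ = Dose / Vd = 989.1 / 349 = 2.834 mg/L
k = ln2 / t½ = 0.693147 / 10.6 = 0.06539 h⁻¹
C = C₀ · e^(−k·t) = 2.834 × e^(−0.06539 × 8.25)
  = 2.834 × 0.5831 = 1.653 mg/L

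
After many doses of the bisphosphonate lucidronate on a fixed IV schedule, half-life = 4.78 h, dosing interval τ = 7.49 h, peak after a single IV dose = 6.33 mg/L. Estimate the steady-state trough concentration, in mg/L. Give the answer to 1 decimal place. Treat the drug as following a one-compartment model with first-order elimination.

3.2 mg/L

k = ln2 / t½ = 0.693147 / 4.78 = 0.1450 h⁻¹
e^(−kτ) = e^(−0.1450 × 7.49) = 0.3375
Accumulation ratio R = 1 / (1 − e^(−kτ)) = 1 / (1 − 0.3375) = 1.509
Steady-state trough = C₀ × R × e^(−kτ) = 6.33 × 1.509 × 0.3375 = 3.224 mg/L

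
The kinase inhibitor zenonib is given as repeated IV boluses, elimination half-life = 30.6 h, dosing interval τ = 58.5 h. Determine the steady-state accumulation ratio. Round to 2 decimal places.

1.36

k = ln2 / t½ = 0.693147 / 30.6 = 0.02265 h⁻¹
e^(−kτ) = e^(−0.02265 × 58.5) = 0.2658
Accumulation ratio R = 1 / (1 − e^(−kτ)) = 1 / (1 − 0.2658) = 1.362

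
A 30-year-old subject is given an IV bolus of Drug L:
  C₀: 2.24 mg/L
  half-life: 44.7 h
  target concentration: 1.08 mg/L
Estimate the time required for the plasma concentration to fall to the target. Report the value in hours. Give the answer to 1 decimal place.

47.0 h

k = ln2 / t½ = 0.693147 / 44.7 = 0.01551 h⁻¹
t = ln(C₀ / C) / k = ln(2.240 / 1.08) / 0.01551
  = ln(2.074) / 0.01551 = 0.7295 / 0.01551 = 47.03 h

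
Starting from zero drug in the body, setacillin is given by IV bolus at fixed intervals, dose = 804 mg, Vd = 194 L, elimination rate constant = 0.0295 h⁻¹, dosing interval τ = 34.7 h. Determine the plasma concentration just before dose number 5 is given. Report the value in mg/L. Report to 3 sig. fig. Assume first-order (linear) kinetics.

2.29 mg/L

C₀ per dose = Dose / Vd = 804 / 194 = 4.144 mg/L
Fraction remaining after one interval: r = e^(−kτ) = e^(−0.02950 × 34.7) = 0.3593
Before dose 5, 4 doses have been given (aged 1τ, 2τ, 3τ, 4τ).
C_trough = C₀ × (r + r² + … + r^4) = C₀ × r(1−r^4)/(1−r)
        = 4.144 × 0.3593 × (1 − 0.01667) / (1 − 0.3593) = 2.285 mg/L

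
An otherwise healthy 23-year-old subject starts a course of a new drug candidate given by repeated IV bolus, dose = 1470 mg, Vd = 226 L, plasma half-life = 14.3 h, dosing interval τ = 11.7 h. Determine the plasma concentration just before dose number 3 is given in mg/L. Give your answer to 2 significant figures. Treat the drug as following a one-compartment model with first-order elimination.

5.8 mg/L

C₀ per dose = Dose / Vd = 1470 / 226 = 6.504 mg/L
k = ln2 / t½ = 0.693147 / 14.3 = 0.04847 h⁻¹
Fraction remaining after one interval: r = e^(−kτ) = e^(−0.04847 × 11.7) = 0.5672
Before dose 3, 2 doses have been given (aged 1τ, 2τ).
C_trough = C₀ × (r + r²) = 6.504 × (0.5672 + 0.3217) = 5.781 mg/L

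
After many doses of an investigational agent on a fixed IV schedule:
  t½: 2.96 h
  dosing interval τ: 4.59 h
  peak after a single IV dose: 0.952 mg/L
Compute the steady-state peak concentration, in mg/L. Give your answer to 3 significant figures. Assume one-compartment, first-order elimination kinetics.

1.45 mg/L

k = ln2 / t½ = 0.693147 / 2.96 = 0.2342 h⁻¹
e^(−kτ) = e^(−0.2342 × 4.59) = 0.3413
Accumulation ratio R = 1 / (1 − e^(−kτ)) = 1 / (1 − 0.3413) = 1.518
Steady-state peak = C₀ × R = 0.952 × 1.518 = 1.445 mg/L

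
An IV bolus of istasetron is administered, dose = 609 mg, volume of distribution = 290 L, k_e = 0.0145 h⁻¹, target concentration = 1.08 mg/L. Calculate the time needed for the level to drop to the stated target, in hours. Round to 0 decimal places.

46 h

C₀ = Dose / Vd = 609.0 / 290 = 2.100 mg/L
t = ln(C₀ / C) / k = ln(2.100 / 1.08) / 0.01450
  = ln(1.944) / 0.01450 = 0.6647 / 0.01450 = 45.84 h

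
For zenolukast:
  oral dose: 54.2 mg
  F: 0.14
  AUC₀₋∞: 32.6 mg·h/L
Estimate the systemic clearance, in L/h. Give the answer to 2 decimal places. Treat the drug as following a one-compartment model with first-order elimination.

0.23 L/h

CL = F·Dose / AUC = 0.14 × 54.2 / 32.6 = 0.2328 L/h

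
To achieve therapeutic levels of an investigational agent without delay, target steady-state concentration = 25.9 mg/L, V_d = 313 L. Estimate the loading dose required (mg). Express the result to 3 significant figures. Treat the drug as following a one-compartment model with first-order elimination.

LD = Css × Vd = 25.9 × 313 = 8107 mg

8110 mg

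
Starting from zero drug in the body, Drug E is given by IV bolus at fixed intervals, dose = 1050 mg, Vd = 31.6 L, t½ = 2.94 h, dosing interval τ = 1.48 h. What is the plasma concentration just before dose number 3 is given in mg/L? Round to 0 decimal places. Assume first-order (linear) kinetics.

C₀ per dose = Dose / Vd = 1050 / 31.6 = 33.23 mg/L
k = ln2 / t½ = 0.693147 / 2.94 = 0.2358 h⁻¹
Fraction remaining after one interval: r = e^(−kτ) = e^(−0.2358 × 1.48) = 0.7054
Before dose 3, 2 doses have been given (aged 1τ, 2τ).
C_trough = C₀ × (r + r²) = 33.23 × (0.7054 + 0.4976) = 39.98 mg/L

40 mg/L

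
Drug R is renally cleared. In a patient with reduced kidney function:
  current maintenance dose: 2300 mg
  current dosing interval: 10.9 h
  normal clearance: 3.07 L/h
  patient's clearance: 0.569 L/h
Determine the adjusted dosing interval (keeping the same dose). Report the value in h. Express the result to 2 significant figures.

To keep the same average steady-state level, dosing rate must scale with clearance.
CL ratio = 0.569 / 3.07 = 0.1853
New interval (same dose) = 10.9 / 0.1853 = 58.82 h

59 h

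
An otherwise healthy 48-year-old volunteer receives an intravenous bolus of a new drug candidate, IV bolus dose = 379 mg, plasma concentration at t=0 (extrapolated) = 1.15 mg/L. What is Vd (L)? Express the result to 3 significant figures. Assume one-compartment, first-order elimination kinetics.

Vd = Dose / C₀ = 379.0 / 1.15 = 329.6 L

330 L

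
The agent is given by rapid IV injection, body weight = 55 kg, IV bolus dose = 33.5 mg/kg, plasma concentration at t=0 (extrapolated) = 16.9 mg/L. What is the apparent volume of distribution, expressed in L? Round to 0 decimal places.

Dose = 33.5 × 55 = 1843 mg
Vd = Dose / C₀ = 1843 / 16.9 = 109.1 L

109 L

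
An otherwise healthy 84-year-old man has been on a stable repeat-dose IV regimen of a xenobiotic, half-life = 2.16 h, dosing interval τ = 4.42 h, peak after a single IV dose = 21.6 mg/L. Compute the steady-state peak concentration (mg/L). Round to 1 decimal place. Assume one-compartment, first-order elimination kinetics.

28.5 mg/L

k = ln2 / t½ = 0.693147 / 2.16 = 0.3209 h⁻¹
e^(−kτ) = e^(−0.3209 × 4.42) = 0.2421
Accumulation ratio R = 1 / (1 − e^(−kτ)) = 1 / (1 − 0.2421) = 1.319
Steady-state peak = C₀ × R = 21.6 × 1.319 = 28.49 mg/L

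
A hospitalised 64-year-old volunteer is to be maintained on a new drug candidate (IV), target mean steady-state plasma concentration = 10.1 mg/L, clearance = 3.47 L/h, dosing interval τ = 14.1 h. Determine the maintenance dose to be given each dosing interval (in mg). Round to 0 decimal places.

At steady state, Dose/τ = Css × CL.
Dose = Css × CL × τ = 10.1 × 3.470 × 14.1 = 494.2 mg

494 mg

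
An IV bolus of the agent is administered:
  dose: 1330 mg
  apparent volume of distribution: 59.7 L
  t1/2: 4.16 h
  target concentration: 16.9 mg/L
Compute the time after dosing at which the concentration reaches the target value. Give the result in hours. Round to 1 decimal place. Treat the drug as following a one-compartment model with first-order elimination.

1.7 h

C₀ = Dose / Vd = 1330 / 59.7 = 22.28 mg/L
k = ln2 / t½ = 0.693147 / 4.16 = 0.1666 h⁻¹
t = ln(C₀ / C) / k = ln(22.28 / 16.9) / 0.1666
  = ln(1.318) / 0.1666 = 0.2761 / 0.1666 = 1.657 h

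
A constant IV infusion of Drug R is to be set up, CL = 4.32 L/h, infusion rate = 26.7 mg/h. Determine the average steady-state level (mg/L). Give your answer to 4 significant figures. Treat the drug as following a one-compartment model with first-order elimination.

6.181 mg/L

At steady state Css = R₀ / CL = 26.7 / 4.320 = 6.181 mg/L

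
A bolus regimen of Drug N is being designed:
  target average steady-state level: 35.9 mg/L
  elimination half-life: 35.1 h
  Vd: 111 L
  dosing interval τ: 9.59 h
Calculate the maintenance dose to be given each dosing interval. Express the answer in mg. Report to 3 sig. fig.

755 mg

k = ln2 / t½ = 0.693147 / 35.1 = 0.01975 h⁻¹
CL = k × Vd = 0.01975 × 111 = 2.192 L/h
At steady state, Dose/τ = Css × CL.
Dose = Css × CL × τ = 35.9 × 2.192 × 9.59 = 754.7 mg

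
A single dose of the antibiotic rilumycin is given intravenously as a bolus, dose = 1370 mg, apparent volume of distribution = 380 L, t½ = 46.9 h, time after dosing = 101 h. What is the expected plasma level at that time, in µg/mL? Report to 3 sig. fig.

0.810 µg/mL

C₀ = Dose / Vd = 1370 / 380 = 3.605 mg/L
k = ln2 / t½ = 0.693147 / 46.9 = 0.01478 h⁻¹
C = C₀ · e^(−k·t) = 3.605 × e^(−0.01478 × 101)
  = 3.605 × 0.2247 = 0.8100 mg/L
(0.8100 mg/L = 0.8100 µg/mL)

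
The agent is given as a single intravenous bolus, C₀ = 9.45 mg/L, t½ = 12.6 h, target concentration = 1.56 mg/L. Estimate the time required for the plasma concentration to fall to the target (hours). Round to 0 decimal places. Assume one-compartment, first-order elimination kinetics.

k = ln2 / t½ = 0.693147 / 12.6 = 0.05501 h⁻¹
t = ln(C₀ / C) / k = ln(9.450 / 1.56) / 0.05501
  = ln(6.058) / 0.05501 = 1.801 / 0.05501 = 32.74 h

33 h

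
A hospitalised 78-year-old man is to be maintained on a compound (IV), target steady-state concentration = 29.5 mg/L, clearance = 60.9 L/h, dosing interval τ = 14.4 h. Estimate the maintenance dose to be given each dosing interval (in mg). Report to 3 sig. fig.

25900 mg

At steady state, Dose/τ = Css × CL.
Dose = Css × CL × τ = 29.5 × 60.90 × 14.4 = 25870 mg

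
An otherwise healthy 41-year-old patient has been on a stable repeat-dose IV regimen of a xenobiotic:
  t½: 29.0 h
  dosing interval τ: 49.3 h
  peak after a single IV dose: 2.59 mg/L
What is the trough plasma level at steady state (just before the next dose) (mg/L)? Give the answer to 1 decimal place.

k = ln2 / t½ = 0.693147 / 29.0 = 0.02390 h⁻¹
e^(−kτ) = e^(−0.02390 × 49.3) = 0.3078
Accumulation ratio R = 1 / (1 − e^(−kτ)) = 1 / (1 − 0.3078) = 1.445
Steady-state trough = C₀ × R × e^(−kτ) = 2.59 × 1.445 × 0.3078 = 1.152 mg/L

1.2 mg/L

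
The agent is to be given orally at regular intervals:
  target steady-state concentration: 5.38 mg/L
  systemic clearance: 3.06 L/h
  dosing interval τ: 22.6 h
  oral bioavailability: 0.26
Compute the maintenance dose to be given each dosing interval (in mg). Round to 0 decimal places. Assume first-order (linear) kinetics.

1431 mg

At steady state, F × (Dose/τ) = Css × CL.
Dose = Css × CL × τ / F = 5.38 × 3.060 × 22.6 / 0.26 = 1431 mg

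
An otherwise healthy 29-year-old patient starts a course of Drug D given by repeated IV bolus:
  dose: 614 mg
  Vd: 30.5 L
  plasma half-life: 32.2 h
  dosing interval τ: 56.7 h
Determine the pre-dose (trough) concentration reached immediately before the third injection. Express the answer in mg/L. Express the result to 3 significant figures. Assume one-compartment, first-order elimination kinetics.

C₀ per dose = Dose / Vd = 614 / 30.5 = 20.13 mg/L
k = ln2 / t½ = 0.693147 / 32.2 = 0.02153 h⁻¹
Fraction remaining after one interval: r = e^(−kτ) = e^(−0.02153 × 56.7) = 0.2950
Before dose 3, 2 doses have been given (aged 1τ, 2τ).
C_trough = C₀ × (r + r²) = 20.13 × (0.2950 + 0.08703) = 7.690 mg/L

7.69 mg/L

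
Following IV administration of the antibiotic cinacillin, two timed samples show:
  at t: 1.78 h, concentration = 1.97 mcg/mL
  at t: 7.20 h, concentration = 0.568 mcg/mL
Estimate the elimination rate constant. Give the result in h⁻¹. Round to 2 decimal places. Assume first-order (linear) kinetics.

k = ln(C₁/C₂) / (t₂ − t₁) = ln(1.97/0.568) / (7.20 − 1.78)
  = 1.244 / 5.420 = 0.2295 h⁻¹

0.23 h⁻¹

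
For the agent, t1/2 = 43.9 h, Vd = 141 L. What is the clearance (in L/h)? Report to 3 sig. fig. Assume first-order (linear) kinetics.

k = ln2 / t½ = 0.693147 / 43.9 = 0.01579 h⁻¹
CL = k × Vd = 0.01579 × 141 = 2.226 L/h

2.23 L/h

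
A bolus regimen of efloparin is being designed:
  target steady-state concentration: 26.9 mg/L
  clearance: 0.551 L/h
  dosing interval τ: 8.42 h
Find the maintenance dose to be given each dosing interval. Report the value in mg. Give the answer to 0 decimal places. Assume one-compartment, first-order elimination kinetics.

At steady state, Dose/τ = Css × CL.
Dose = Css × CL × τ = 26.9 × 0.5510 × 8.42 = 124.8 mg

125 mg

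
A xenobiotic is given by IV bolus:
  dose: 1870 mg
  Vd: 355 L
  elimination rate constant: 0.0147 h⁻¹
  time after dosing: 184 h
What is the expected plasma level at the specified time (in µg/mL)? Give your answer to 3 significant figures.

0.352 µg/mL

C₀ = Dose / Vd = 1870 / 355 = 5.268 mg/L
C = C₀ · e^(−k·t) = 5.268 × e^(−0.01470 × 184)
  = 5.268 × 0.06688 = 0.3523 mg/L
(0.3523 mg/L = 0.3523 µg/mL)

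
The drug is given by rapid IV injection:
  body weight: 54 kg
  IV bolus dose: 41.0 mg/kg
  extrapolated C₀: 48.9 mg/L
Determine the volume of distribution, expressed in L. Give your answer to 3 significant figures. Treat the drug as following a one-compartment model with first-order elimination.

45.3 L

Dose = 41.0 × 54 = 2214 mg
Vd = Dose / C₀ = 2214 / 48.9 = 45.28 L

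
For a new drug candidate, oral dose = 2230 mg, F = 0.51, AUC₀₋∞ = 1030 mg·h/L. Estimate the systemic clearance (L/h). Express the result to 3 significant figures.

CL = F·Dose / AUC = 0.51 × 2230 / 1030 = 1.104 L/h

1.10 L/h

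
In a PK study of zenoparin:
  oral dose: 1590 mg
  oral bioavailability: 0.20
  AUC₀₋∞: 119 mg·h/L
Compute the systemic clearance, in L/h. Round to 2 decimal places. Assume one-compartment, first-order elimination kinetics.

CL = F·Dose / AUC = 0.20 × 1590 / 119 = 2.672 L/h

2.67 L/h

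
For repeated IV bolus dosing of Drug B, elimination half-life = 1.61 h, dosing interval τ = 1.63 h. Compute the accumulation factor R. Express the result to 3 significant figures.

k = ln2 / t½ = 0.693147 / 1.61 = 0.4305 h⁻¹
e^(−kτ) = e^(−0.4305 × 1.63) = 0.4957
Accumulation ratio R = 1 / (1 − e^(−kτ)) = 1 / (1 − 0.4957) = 1.983

1.98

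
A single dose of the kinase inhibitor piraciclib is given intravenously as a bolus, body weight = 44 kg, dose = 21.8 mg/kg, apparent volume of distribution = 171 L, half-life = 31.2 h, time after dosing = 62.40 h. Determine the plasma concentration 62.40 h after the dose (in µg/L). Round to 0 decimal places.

Total dose = 21.8 × 44 = 959.2 mg
C₀ = Dose / Vd = 959.2 / 171 = 5.609 mg/L
k = ln2 / t½ = 0.693147 / 31.2 = 0.02222 h⁻¹
t / t½ = 62.40 / 31.2 = 2 half-lives
C = C₀ × (1/2)^2 = 5.609 × 0.2500 = 1.402 mg/L
Convert: 1.402 mg/L × 1000 = 1402 µg/L

1402 µg/L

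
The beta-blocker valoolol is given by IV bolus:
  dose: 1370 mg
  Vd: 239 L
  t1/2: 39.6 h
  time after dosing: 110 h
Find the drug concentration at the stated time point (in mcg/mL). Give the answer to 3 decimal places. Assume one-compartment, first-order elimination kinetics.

0.836 mcg/mL

C₀ = Dose / Vd = 1370 / 239 = 5.732 mg/L
k = ln2 / t½ = 0.693147 / 39.6 = 0.01750 h⁻¹
C = C₀ · e^(−k·t) = 5.732 × e^(−0.01750 × 110)
  = 5.732 × 0.1459 = 0.8363 mg/L
(0.8363 mg/L = 0.8363 mcg/mL)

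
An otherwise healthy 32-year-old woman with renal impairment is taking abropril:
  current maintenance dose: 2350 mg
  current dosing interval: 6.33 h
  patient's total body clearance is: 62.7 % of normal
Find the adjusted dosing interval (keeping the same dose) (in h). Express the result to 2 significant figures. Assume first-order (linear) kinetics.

To keep the same average steady-state level, dosing rate must scale with clearance.
CL ratio = 62.7 / 100 = 0.6270
New interval (same dose) = 6.33 / 0.6270 = 10.10 h

10 h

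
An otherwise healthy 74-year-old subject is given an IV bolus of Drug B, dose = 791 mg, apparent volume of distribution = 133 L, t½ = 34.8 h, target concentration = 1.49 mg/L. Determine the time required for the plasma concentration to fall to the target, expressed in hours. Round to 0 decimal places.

69 h

C₀ = Dose / Vd = 791.0 / 133 = 5.947 mg/L
k = ln2 / t½ = 0.693147 / 34.8 = 0.01992 h⁻¹
t = ln(C₀ / C) / k = ln(5.947 / 1.49) / 0.01992
  = ln(3.991) / 0.01992 = 1.384 / 0.01992 = 69.48 h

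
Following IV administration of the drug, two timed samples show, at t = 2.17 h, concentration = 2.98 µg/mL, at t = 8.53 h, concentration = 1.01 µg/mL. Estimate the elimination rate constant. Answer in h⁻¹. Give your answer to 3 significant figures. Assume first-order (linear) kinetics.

k = ln(C₁/C₂) / (t₂ − t₁) = ln(2.98/1.01) / (8.53 − 2.17)
  = 1.082 / 6.360 = 0.1701 h⁻¹

0.170 h⁻¹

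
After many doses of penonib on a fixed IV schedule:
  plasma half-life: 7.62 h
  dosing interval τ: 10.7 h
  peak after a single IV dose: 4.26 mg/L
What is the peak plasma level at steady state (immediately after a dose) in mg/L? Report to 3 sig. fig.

6.85 mg/L

k = ln2 / t½ = 0.693147 / 7.62 = 0.09096 h⁻¹
e^(−kτ) = e^(−0.09096 × 10.7) = 0.3778
Accumulation ratio R = 1 / (1 − e^(−kτ)) = 1 / (1 − 0.3778) = 1.607
Steady-state peak = C₀ × R = 4.26 × 1.607 = 6.846 mg/L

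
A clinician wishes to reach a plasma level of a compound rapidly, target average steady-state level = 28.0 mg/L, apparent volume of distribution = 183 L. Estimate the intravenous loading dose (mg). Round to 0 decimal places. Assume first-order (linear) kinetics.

LD = Css × Vd = 28.0 × 183 = 5124 mg

5124 mg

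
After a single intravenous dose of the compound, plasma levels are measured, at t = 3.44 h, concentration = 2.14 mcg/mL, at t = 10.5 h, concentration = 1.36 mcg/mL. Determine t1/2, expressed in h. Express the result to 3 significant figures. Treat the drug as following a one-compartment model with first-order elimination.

k = ln(C₁/C₂) / (t₂ − t₁) = ln(2.14/1.36) / (10.5 − 3.44)
  = 0.4533 / 7.060 = 0.06421 h⁻¹
t½ = ln2 / k = 0.693147 / 0.06421 = 10.80 h

10.8 h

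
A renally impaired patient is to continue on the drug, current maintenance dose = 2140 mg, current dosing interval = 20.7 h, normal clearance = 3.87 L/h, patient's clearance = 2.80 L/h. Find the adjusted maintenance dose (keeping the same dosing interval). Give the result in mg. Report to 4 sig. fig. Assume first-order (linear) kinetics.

1548 mg

To keep the same average steady-state level, dosing rate must scale with clearance.
CL ratio = 2.80 / 3.87 = 0.7235
New dose (same interval) = 2140 × 0.7235 = 1548 mg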